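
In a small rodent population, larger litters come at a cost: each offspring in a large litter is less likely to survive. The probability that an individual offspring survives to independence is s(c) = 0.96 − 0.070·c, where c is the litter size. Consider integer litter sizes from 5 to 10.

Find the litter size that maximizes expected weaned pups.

7

Expected weaned pups = c × s(c):
  c=5: 5 × 0.610 = 3.050
  c=6: 6 × 0.540 = 3.240
  c=7: 7 × 0.470 = 3.290
  c=8: 8 × 0.400 = 3.200
  c=9: 9 × 0.330 = 2.970
  c=10: 10 × 0.260 = 2.600
Maximum at c = 7 (3.290 weaned pups).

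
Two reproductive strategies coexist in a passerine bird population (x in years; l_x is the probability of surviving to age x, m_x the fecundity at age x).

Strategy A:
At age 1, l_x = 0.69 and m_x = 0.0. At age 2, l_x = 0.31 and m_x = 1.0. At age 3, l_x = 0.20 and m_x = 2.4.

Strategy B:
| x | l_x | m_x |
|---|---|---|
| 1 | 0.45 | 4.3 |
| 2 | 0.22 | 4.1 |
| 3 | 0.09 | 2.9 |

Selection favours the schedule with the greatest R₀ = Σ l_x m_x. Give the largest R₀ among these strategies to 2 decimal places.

Strategy A: R₀ = 0.69×0.0 + 0.31×1.0 + 0.20×2.4 = 0.7900
Strategy B: R₀ = 0.45×4.3 + 0.22×4.1 + 0.09×2.9 = 3.0980
Highest R₀: strategy B with 3.0980.

3.10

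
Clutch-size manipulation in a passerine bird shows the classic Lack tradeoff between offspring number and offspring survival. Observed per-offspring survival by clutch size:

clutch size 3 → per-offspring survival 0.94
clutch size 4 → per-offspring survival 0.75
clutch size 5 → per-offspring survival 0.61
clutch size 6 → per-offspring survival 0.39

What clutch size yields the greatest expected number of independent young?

Expected independent young = c × s(c):
  c=3: 3 × 0.94 = 2.820
  c=4: 4 × 0.75 = 3.000
  c=5: 5 × 0.61 = 3.050
  c=6: 6 × 0.39 = 2.340
Maximum at c = 5 (3.050 independent young).

5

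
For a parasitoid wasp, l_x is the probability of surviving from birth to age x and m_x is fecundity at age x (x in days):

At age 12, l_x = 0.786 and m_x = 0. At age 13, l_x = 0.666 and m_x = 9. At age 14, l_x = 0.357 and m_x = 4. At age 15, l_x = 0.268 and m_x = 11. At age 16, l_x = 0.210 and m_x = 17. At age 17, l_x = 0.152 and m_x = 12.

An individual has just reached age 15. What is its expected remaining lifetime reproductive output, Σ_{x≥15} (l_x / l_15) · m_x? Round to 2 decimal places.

31.13

l_15 = 0.268. Conditional survival from age 15 to x is l_x / l_15.
  x=15: (0.268/0.268) × 11 = 11.0000
  x=16: (0.210/0.268) × 17 = 13.3209
  x=17: (0.152/0.268) × 12 = 6.8060
Sum = 11.0000 + 13.3209 + 6.8060 = 31.1269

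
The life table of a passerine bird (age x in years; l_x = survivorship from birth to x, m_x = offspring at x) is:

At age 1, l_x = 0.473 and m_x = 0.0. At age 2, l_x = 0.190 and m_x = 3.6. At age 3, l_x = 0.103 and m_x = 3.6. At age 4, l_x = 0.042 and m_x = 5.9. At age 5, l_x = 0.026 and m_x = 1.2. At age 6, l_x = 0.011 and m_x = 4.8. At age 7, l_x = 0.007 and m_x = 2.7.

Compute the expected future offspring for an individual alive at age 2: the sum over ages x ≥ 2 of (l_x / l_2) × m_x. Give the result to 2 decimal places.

l_2 = 0.190. Conditional survival from age 2 to x is l_x / l_2.
  x=2: (0.190/0.190) × 3.6 = 3.6000
  x=3: (0.103/0.190) × 3.6 = 1.9516
  x=4: (0.042/0.190) × 5.9 = 1.3042
  x=5: (0.026/0.190) × 1.2 = 0.1642
  x=6: (0.011/0.190) × 4.8 = 0.2779
  x=7: (0.007/0.190) × 2.7 = 0.0995
Sum = 3.6000 + 1.9516 + 1.3042 + 0.1642 + 0.2779 + 0.0995 = 7.3974

7.40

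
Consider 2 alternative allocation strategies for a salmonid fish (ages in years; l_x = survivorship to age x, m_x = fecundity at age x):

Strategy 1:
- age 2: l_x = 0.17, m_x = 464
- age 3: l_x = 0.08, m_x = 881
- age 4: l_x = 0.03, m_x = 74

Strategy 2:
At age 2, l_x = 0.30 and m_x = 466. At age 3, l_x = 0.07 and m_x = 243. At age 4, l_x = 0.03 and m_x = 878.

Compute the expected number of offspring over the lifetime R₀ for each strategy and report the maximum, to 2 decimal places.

Strategy 1: R₀ = 0.17×464 + 0.08×881 + 0.03×74 = 151.5800
Strategy 2: R₀ = 0.30×466 + 0.07×243 + 0.03×878 = 183.1500
Highest R₀: strategy 2 with 183.1500.

183.15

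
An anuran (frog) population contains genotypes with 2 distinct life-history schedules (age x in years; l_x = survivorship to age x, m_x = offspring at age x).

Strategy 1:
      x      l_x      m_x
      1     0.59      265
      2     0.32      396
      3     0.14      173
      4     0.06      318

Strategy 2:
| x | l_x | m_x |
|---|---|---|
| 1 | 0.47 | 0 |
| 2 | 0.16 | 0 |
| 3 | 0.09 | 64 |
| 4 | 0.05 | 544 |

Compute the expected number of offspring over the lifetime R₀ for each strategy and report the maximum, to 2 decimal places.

Strategy 1: R₀ = 0.59×265 + 0.32×396 + 0.14×173 + 0.06×318 = 326.3700
Strategy 2: R₀ = 0.47×0 + 0.16×0 + 0.09×64 + 0.05×544 = 32.9600
Highest R₀: strategy 1 with 326.3700.

326.37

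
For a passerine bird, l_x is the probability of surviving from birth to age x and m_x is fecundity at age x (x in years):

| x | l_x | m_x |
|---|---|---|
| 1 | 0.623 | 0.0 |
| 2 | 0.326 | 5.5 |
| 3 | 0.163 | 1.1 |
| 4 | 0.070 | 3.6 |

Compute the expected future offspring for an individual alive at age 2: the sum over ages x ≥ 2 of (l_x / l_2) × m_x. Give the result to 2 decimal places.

l_2 = 0.326. Conditional survival from age 2 to x is l_x / l_2.
  x=2: (0.326/0.326) × 5.5 = 5.5000
  x=3: (0.163/0.326) × 1.1 = 0.5500
  x=4: (0.070/0.326) × 3.6 = 0.7730
Sum = 5.5000 + 0.5500 + 0.7730 = 6.8230

6.82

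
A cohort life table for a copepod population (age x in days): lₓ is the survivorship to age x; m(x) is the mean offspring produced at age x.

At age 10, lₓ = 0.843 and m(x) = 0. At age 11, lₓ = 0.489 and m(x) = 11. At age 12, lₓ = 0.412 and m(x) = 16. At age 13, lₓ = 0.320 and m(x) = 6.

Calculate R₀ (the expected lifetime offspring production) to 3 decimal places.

R₀ = Σ lₓ m(x):
  age 10: 0.843 × 0 = 0.0000
  age 11: 0.489 × 11 = 5.3790
  age 12: 0.412 × 16 = 6.5920
  age 13: 0.320 × 6 = 1.9200
R₀ = 0.0000 + 5.3790 + 6.5920 + 1.9200 = 13.8910

13.891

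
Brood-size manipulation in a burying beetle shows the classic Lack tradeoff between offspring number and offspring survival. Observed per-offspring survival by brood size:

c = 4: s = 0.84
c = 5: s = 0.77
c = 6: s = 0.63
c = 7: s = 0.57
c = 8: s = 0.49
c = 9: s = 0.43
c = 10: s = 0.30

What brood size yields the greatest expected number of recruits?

7

Expected recruits = c × s(c):
  c=4: 4 × 0.84 = 3.360
  c=5: 5 × 0.77 = 3.850
  c=6: 6 × 0.63 = 3.780
  c=7: 7 × 0.57 = 3.990
  c=8: 8 × 0.49 = 3.920
  c=9: 9 × 0.43 = 3.870
  c=10: 10 × 0.30 = 3.000
Maximum at c = 7 (3.990 recruits).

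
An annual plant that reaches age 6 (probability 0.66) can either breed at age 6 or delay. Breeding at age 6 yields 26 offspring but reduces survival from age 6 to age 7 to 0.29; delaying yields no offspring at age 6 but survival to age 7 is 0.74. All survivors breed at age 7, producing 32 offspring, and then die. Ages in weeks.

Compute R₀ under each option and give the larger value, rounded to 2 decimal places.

23.28

breed at age 6: R₀ = 0.66 × (26 + 0.29 × 32) = 0.66 × 35.2800 = 23.2848
delay to age 7: R₀ = 0.66 × (0.74 × 32) = 0.66 × 23.6800 = 15.6288
Higher: breed at age 6 (23.2848).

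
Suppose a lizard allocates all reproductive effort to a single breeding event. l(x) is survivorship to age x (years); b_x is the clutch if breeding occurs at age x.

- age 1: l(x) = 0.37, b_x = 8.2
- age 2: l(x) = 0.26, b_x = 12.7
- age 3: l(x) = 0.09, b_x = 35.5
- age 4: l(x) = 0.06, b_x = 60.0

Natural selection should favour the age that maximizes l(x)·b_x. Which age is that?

Expected offspring if breeding at age x = l(x) × b_x:
  age 1: 0.37 × 8.2 = 3.034
  age 2: 0.26 × 12.7 = 3.302
  age 3: 0.09 × 35.5 = 3.195
  age 4: 0.06 × 60.0 = 3.600
Maximum at age 4 (3.600).

4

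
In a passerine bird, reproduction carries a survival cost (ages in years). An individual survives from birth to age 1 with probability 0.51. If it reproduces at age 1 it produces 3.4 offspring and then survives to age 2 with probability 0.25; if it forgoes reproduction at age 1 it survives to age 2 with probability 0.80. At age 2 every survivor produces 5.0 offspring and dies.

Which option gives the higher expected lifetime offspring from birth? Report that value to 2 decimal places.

breed at age 1: R₀ = 0.51 × (3.4 + 0.25 × 5.0) = 0.51 × 4.6500 = 2.3715
delay to age 2: R₀ = 0.51 × (0.80 × 5.0) = 0.51 × 4.0000 = 2.0400
Higher: breed at age 1 (2.3715).

2.37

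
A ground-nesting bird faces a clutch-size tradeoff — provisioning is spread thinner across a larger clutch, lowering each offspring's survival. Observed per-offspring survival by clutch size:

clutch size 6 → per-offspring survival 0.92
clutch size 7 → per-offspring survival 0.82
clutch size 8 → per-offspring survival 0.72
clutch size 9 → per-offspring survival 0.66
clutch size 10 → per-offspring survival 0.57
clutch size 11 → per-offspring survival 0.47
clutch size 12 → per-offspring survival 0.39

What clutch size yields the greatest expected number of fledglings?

Expected fledglings = c × s(c):
  c=6: 6 × 0.92 = 5.520
  c=7: 7 × 0.82 = 5.740
  c=8: 8 × 0.72 = 5.760
  c=9: 9 × 0.66 = 5.940
  c=10: 10 × 0.57 = 5.700
  c=11: 11 × 0.47 = 5.170
  c=12: 12 × 0.39 = 4.680
Maximum at c = 9 (5.940 fledglings).

9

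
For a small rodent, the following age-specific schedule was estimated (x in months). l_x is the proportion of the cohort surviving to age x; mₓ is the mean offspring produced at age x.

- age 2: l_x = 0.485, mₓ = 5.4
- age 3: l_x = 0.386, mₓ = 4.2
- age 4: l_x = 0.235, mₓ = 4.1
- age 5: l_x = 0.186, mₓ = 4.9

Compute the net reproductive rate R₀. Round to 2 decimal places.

R₀ = Σ l_x mₓ:
  age 2: 0.485 × 5.4 = 2.6190
  age 3: 0.386 × 4.2 = 1.6212
  age 4: 0.235 × 4.1 = 0.9635
  age 5: 0.186 × 4.9 = 0.9114
R₀ = 2.6190 + 1.6212 + 0.9635 + 0.9114 = 6.1151

6.12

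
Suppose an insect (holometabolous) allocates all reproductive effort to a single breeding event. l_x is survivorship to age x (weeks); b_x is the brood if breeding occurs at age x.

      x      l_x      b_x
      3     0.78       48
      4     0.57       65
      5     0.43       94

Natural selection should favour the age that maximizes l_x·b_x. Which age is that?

Expected offspring if breeding at age x = l_x × b_x:
  age 3: 0.78 × 48 = 37.440
  age 4: 0.57 × 65 = 37.050
  age 5: 0.43 × 94 = 40.420
Maximum at age 5 (40.420).

5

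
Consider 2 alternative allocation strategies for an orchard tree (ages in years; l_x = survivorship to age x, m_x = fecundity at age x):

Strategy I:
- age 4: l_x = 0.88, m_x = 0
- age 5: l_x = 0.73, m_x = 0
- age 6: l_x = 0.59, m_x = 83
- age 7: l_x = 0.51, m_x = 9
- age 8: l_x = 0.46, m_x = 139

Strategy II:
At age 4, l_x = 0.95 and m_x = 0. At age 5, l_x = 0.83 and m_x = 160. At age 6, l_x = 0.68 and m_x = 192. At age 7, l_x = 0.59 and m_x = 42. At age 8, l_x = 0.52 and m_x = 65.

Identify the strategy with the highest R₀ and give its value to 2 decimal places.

Strategy I: R₀ = 0.88×0 + 0.73×0 + 0.59×83 + 0.51×9 + 0.46×139 = 117.5000
Strategy II: R₀ = 0.95×0 + 0.83×160 + 0.68×192 + 0.59×42 + 0.52×65 = 321.9400
Highest R₀: strategy II with 321.9400.

321.94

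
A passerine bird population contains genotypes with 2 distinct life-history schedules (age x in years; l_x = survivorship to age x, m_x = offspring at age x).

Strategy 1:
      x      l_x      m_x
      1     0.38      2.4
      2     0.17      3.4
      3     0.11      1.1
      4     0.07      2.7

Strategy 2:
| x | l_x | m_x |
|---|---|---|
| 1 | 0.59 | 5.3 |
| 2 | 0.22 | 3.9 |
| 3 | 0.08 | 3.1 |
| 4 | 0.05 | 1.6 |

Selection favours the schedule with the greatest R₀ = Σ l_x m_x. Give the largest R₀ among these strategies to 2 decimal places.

Strategy 1: R₀ = 0.38×2.4 + 0.17×3.4 + 0.11×1.1 + 0.07×2.7 = 1.8000
Strategy 2: R₀ = 0.59×5.3 + 0.22×3.9 + 0.08×3.1 + 0.05×1.6 = 4.3130
Highest R₀: strategy 2 with 4.3130.

4.31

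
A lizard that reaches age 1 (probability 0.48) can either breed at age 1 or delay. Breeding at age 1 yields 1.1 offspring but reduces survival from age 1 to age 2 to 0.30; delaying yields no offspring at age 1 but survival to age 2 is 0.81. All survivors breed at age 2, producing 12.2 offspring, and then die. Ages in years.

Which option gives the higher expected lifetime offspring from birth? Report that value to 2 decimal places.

4.74

breed at age 1: R₀ = 0.48 × (1.1 + 0.30 × 12.2) = 0.48 × 4.7600 = 2.2848
delay to age 2: R₀ = 0.48 × (0.81 × 12.2) = 0.48 × 9.8820 = 4.7434
Higher: delay to age 2 (4.7434).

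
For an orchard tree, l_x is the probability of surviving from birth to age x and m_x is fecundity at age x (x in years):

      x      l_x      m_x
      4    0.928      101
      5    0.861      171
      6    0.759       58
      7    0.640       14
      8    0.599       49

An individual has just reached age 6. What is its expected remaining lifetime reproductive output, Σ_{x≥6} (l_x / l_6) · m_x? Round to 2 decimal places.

l_6 = 0.759. Conditional survival from age 6 to x is l_x / l_6.
  x=6: (0.759/0.759) × 58 = 58.0000
  x=7: (0.640/0.759) × 14 = 11.8050
  x=8: (0.599/0.759) × 49 = 38.6706
Sum = 58.0000 + 11.8050 + 38.6706 = 108.4756

108.48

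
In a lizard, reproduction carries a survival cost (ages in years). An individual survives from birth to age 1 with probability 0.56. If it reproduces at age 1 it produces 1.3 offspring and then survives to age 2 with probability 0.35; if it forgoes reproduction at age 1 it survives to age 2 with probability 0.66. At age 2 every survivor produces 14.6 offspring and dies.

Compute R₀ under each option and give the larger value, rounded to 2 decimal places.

5.40

breed at age 1: R₀ = 0.56 × (1.3 + 0.35 × 14.6) = 0.56 × 6.4100 = 3.5896
delay to age 2: R₀ = 0.56 × (0.66 × 14.6) = 0.56 × 9.6360 = 5.3962
Higher: delay to age 2 (5.3962).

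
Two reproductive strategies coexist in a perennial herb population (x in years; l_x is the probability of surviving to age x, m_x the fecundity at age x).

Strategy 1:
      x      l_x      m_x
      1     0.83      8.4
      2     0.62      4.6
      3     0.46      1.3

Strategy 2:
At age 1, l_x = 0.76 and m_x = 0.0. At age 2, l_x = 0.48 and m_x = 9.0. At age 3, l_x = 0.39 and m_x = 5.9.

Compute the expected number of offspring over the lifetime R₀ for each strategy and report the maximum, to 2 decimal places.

10.42

Strategy 1: R₀ = 0.83×8.4 + 0.62×4.6 + 0.46×1.3 = 10.4220
Strategy 2: R₀ = 0.76×0.0 + 0.48×9.0 + 0.39×5.9 = 6.6210
Highest R₀: strategy 1 with 10.4220.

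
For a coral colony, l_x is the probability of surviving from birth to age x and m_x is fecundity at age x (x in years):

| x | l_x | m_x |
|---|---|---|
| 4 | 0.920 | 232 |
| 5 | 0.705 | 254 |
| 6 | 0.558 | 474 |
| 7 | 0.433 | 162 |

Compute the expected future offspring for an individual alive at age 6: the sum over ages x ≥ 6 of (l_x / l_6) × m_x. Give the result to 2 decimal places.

l_6 = 0.558. Conditional survival from age 6 to x is l_x / l_6.
  x=6: (0.558/0.558) × 474 = 474.0000
  x=7: (0.433/0.558) × 162 = 125.7097
Sum = 474.0000 + 125.7097 = 599.7097

599.71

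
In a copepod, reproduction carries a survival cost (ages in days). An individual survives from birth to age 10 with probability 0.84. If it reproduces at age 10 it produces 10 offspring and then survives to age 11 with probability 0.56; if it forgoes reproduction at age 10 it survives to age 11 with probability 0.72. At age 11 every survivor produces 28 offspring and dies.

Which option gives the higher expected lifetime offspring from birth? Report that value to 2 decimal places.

21.57

breed at age 10: R₀ = 0.84 × (10 + 0.56 × 28) = 0.84 × 25.6800 = 21.5712
delay to age 11: R₀ = 0.84 × (0.72 × 28) = 0.84 × 20.1600 = 16.9344
Higher: breed at age 10 (21.5712).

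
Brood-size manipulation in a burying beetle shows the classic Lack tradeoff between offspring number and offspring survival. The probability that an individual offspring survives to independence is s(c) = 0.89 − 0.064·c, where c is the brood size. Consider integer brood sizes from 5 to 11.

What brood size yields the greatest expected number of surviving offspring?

Expected surviving offspring = c × s(c):
  c=5: 5 × 0.570 = 2.850
  c=6: 6 × 0.506 = 3.036
  c=7: 7 × 0.442 = 3.094
  c=8: 8 × 0.378 = 3.024
  c=9: 9 × 0.314 = 2.826
  c=10: 10 × 0.250 = 2.500
  c=11: 11 × 0.186 = 2.046
Maximum at c = 7 (3.094 surviving offspring).

7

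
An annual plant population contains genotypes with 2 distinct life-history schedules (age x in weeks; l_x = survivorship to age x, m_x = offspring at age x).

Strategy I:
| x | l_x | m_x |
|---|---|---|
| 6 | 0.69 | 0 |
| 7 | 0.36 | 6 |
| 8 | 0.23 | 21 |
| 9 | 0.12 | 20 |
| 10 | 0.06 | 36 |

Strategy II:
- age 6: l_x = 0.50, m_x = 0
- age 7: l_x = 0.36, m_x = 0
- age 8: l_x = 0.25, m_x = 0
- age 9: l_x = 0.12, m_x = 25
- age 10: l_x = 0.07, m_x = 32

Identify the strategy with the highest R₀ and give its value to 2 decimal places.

Strategy I: R₀ = 0.69×0 + 0.36×6 + 0.23×21 + 0.12×20 + 0.06×36 = 11.5500
Strategy II: R₀ = 0.50×0 + 0.36×0 + 0.25×0 + 0.12×25 + 0.07×32 = 5.2400
Highest R₀: strategy I with 11.5500.

11.55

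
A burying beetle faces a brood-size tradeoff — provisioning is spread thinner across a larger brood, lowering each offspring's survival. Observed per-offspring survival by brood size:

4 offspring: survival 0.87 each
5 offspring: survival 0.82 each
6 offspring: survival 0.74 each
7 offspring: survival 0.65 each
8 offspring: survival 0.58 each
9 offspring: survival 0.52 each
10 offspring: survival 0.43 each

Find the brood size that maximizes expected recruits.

9

Expected recruits = c × s(c):
  c=4: 4 × 0.87 = 3.480
  c=5: 5 × 0.82 = 4.100
  c=6: 6 × 0.74 = 4.440
  c=7: 7 × 0.65 = 4.550
  c=8: 8 × 0.58 = 4.640
  c=9: 9 × 0.52 = 4.680
  c=10: 10 × 0.43 = 4.300
Maximum at c = 9 (4.680 recruits).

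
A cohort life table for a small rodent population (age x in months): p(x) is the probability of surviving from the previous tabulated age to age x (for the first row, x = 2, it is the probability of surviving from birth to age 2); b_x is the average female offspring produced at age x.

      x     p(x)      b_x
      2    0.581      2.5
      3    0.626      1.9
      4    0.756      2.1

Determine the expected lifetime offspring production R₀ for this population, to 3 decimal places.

2.721

Survivorship from birth: l_x = p_2·p_3·…·p_x.
  l_2 = 0.58100
  l_3 = 0.36371
  l_4 = 0.27496
R₀ = Σ l_x b_x:
  age 2: 0.58100 × 2.5 = 1.4525
  age 3: 0.36371 × 1.9 = 0.6910
  age 4: 0.27496 × 2.1 = 0.5774
R₀ = 1.4525 + 0.6910 + 0.5774 = 2.7210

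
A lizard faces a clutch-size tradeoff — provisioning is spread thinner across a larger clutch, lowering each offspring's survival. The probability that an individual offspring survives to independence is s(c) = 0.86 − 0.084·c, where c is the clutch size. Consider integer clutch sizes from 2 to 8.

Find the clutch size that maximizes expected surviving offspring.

Expected surviving offspring = c × s(c):
  c=2: 2 × 0.692 = 1.384
  c=3: 3 × 0.608 = 1.824
  c=4: 4 × 0.524 = 2.096
  c=5: 5 × 0.440 = 2.200
  c=6: 6 × 0.356 = 2.136
  c=7: 7 × 0.272 = 1.904
  c=8: 8 × 0.188 = 1.504
Maximum at c = 5 (2.200 surviving offspring).

5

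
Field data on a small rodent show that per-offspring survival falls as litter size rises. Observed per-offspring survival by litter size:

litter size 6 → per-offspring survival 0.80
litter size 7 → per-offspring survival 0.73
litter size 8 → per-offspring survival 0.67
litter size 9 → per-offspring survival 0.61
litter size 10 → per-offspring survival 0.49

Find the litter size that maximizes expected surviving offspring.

Expected surviving offspring = c × s(c):
  c=6: 6 × 0.80 = 4.800
  c=7: 7 × 0.73 = 5.110
  c=8: 8 × 0.67 = 5.360
  c=9: 9 × 0.61 = 5.490
  c=10: 10 × 0.49 = 4.900
Maximum at c = 9 (5.490 surviving offspring).

9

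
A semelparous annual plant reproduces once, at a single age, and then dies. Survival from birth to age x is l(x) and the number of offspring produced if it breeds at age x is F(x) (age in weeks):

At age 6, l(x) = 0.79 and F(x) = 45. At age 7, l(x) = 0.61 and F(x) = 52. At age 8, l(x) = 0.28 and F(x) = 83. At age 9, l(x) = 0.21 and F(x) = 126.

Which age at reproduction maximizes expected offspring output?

Expected offspring if breeding at age x = l(x) × F(x):
  age 6: 0.79 × 45 = 35.550
  age 7: 0.61 × 52 = 31.720
  age 8: 0.28 × 83 = 23.240
  age 9: 0.21 × 126 = 26.460
Maximum at age 6 (35.550).

6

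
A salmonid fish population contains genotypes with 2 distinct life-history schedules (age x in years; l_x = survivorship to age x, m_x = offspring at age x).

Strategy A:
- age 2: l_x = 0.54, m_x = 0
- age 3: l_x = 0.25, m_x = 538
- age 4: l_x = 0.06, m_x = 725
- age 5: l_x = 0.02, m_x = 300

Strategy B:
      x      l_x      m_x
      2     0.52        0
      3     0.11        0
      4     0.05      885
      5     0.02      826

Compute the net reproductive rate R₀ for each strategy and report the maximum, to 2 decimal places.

Strategy A: R₀ = 0.54×0 + 0.25×538 + 0.06×725 + 0.02×300 = 184.0000
Strategy B: R₀ = 0.52×0 + 0.11×0 + 0.05×885 + 0.02×826 = 60.7700
Highest R₀: strategy A with 184.0000.

184.00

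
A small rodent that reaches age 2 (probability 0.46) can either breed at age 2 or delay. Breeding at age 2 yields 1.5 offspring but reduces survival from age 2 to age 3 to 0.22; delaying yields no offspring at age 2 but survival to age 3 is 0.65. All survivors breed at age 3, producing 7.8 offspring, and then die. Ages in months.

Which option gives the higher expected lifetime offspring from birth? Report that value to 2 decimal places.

breed at age 2: R₀ = 0.46 × (1.5 + 0.22 × 7.8) = 0.46 × 3.2160 = 1.4794
delay to age 3: R₀ = 0.46 × (0.65 × 7.8) = 0.46 × 5.0700 = 2.3322
Higher: delay to age 3 (2.3322).

2.33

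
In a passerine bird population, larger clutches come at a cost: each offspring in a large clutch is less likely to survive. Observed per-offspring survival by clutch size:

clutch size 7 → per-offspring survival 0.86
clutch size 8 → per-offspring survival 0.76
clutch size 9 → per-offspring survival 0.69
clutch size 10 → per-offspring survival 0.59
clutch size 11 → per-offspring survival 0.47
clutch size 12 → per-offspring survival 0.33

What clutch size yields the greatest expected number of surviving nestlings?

Expected surviving nestlings = c × s(c):
  c=7: 7 × 0.86 = 6.020
  c=8: 8 × 0.76 = 6.080
  c=9: 9 × 0.69 = 6.210
  c=10: 10 × 0.59 = 5.900
  c=11: 11 × 0.47 = 5.170
  c=12: 12 × 0.33 = 3.960
Maximum at c = 9 (6.210 surviving nestlings).

9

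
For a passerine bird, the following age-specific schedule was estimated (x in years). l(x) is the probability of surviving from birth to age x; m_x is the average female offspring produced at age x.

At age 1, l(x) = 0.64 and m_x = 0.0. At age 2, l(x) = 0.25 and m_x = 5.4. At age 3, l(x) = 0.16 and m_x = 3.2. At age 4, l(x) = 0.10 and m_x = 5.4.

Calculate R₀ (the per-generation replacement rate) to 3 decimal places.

R₀ = Σ l(x) m_x:
  age 1: 0.64 × 0.0 = 0.0000
  age 2: 0.25 × 5.4 = 1.3500
  age 3: 0.16 × 3.2 = 0.5120
  age 4: 0.10 × 5.4 = 0.5400
R₀ = 0.0000 + 1.3500 + 0.5120 + 0.5400 = 2.4020

2.402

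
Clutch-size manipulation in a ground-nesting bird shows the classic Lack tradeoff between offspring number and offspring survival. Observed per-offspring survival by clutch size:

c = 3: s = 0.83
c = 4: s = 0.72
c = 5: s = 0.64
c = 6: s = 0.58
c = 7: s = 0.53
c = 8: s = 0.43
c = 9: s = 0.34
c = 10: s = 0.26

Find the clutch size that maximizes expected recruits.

7

Expected recruits = c × s(c):
  c=3: 3 × 0.83 = 2.490
  c=4: 4 × 0.72 = 2.880
  c=5: 5 × 0.64 = 3.200
  c=6: 6 × 0.58 = 3.480
  c=7: 7 × 0.53 = 3.710
  c=8: 8 × 0.43 = 3.440
  c=9: 9 × 0.34 = 3.060
  c=10: 10 × 0.26 = 2.600
Maximum at c = 7 (3.710 recruits).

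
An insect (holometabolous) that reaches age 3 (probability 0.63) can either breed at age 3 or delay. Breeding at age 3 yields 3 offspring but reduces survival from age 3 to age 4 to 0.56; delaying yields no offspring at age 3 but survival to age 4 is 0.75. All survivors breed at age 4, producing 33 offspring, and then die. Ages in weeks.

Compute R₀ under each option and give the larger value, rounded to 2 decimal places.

15.59

breed at age 3: R₀ = 0.63 × (3 + 0.56 × 33) = 0.63 × 21.4800 = 13.5324
delay to age 4: R₀ = 0.63 × (0.75 × 33) = 0.63 × 24.7500 = 15.5925
Higher: delay to age 4 (15.5925).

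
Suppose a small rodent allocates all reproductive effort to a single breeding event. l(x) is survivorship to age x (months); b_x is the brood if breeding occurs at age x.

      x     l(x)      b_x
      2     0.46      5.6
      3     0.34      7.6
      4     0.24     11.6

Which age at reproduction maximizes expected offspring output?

4

Expected offspring if breeding at age x = l(x) × b_x:
  age 2: 0.46 × 5.6 = 2.576
  age 3: 0.34 × 7.6 = 2.584
  age 4: 0.24 × 11.6 = 2.784
Maximum at age 4 (2.784).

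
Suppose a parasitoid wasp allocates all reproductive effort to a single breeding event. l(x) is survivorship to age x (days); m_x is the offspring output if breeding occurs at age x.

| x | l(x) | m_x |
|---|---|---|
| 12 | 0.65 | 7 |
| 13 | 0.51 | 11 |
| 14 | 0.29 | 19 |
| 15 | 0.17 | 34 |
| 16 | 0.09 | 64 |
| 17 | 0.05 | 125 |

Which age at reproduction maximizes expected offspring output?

Expected offspring if breeding at age x = l(x) × m_x:
  age 12: 0.65 × 7 = 4.550
  age 13: 0.51 × 11 = 5.610
  age 14: 0.29 × 19 = 5.510
  age 15: 0.17 × 34 = 5.780
  age 16: 0.09 × 64 = 5.760
  age 17: 0.05 × 125 = 6.250
Maximum at age 17 (6.250).

17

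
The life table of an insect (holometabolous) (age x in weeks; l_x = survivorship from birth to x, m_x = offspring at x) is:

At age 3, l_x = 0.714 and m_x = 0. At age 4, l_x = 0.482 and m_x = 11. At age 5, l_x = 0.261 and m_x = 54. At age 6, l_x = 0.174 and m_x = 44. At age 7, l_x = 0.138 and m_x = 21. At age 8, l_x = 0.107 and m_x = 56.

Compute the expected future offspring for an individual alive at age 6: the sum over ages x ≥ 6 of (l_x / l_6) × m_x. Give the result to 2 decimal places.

l_6 = 0.174. Conditional survival from age 6 to x is l_x / l_6.
  x=6: (0.174/0.174) × 44 = 44.0000
  x=7: (0.138/0.174) × 21 = 16.6552
  x=8: (0.107/0.174) × 56 = 34.4368
Sum = 44.0000 + 16.6552 + 34.4368 = 95.0920

95.09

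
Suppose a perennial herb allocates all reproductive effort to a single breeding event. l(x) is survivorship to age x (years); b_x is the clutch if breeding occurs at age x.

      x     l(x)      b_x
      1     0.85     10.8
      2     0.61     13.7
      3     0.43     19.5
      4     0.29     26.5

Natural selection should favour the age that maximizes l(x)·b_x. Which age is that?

1

Expected offspring if breeding at age x = l(x) × b_x:
  age 1: 0.85 × 10.8 = 9.180
  age 2: 0.61 × 13.7 = 8.357
  age 3: 0.43 × 19.5 = 8.385
  age 4: 0.29 × 26.5 = 7.685
Maximum at age 1 (9.180).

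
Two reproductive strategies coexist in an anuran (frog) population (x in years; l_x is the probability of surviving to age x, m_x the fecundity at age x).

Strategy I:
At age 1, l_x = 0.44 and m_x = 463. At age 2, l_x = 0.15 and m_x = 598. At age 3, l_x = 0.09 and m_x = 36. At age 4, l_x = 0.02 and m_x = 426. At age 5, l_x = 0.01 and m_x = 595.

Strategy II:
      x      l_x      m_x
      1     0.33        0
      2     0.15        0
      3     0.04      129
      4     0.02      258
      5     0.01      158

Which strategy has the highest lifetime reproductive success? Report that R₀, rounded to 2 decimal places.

311.13

Strategy I: R₀ = 0.44×463 + 0.15×598 + 0.09×36 + 0.02×426 + 0.01×595 = 311.1300
Strategy II: R₀ = 0.33×0 + 0.15×0 + 0.04×129 + 0.02×258 + 0.01×158 = 11.9000
Highest R₀: strategy I with 311.1300.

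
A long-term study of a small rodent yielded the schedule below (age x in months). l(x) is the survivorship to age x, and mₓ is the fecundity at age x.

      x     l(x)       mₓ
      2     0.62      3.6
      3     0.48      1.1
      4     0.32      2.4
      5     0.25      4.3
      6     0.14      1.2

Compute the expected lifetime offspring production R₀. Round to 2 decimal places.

4.77

R₀ = Σ l(x) mₓ:
  age 2: 0.62 × 3.6 = 2.2320
  age 3: 0.48 × 1.1 = 0.5280
  age 4: 0.32 × 2.4 = 0.7680
  age 5: 0.25 × 4.3 = 1.0750
  age 6: 0.14 × 1.2 = 0.1680
R₀ = 2.2320 + 0.5280 + 0.7680 + 1.0750 + 0.1680 = 4.7710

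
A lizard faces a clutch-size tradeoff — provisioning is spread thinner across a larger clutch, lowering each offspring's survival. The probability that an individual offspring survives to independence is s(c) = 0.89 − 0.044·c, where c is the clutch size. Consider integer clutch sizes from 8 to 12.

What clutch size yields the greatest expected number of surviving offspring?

10

Expected surviving offspring = c × s(c):
  c=8: 8 × 0.538 = 4.304
  c=9: 9 × 0.494 = 4.446
  c=10: 10 × 0.450 = 4.500
  c=11: 11 × 0.406 = 4.466
  c=12: 12 × 0.362 = 4.344
Maximum at c = 10 (4.500 surviving offspring).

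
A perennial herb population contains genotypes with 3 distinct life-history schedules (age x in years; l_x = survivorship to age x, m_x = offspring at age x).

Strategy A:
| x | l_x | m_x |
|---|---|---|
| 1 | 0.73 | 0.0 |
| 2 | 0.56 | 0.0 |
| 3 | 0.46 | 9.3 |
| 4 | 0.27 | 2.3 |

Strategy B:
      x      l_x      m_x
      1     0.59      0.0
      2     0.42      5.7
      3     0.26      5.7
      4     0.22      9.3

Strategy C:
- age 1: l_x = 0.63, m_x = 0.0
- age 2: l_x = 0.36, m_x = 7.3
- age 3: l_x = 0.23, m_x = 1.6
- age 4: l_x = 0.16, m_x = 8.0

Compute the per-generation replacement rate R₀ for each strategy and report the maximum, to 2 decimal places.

Strategy A: R₀ = 0.73×0.0 + 0.56×0.0 + 0.46×9.3 + 0.27×2.3 = 4.8990
Strategy B: R₀ = 0.59×0.0 + 0.42×5.7 + 0.26×5.7 + 0.22×9.3 = 5.9220
Strategy C: R₀ = 0.63×0.0 + 0.36×7.3 + 0.23×1.6 + 0.16×8.0 = 4.2760
Highest R₀: strategy B with 5.9220.

5.92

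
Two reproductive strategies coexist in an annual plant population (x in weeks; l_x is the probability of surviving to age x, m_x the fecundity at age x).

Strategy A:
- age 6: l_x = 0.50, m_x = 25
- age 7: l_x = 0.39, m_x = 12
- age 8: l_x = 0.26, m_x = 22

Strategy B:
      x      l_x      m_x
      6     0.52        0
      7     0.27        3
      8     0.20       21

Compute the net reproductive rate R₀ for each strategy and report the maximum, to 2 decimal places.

22.90

Strategy A: R₀ = 0.50×25 + 0.39×12 + 0.26×22 = 22.9000
Strategy B: R₀ = 0.52×0 + 0.27×3 + 0.20×21 = 5.0100
Highest R₀: strategy A with 22.9000.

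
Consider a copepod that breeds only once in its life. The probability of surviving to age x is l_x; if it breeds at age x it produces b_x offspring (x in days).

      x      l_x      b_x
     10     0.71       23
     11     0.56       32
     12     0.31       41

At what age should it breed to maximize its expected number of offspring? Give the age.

11

Expected offspring if breeding at age x = l_x × b_x:
  age 10: 0.71 × 23 = 16.330
  age 11: 0.56 × 32 = 17.920
  age 12: 0.31 × 41 = 12.710
Maximum at age 11 (17.920).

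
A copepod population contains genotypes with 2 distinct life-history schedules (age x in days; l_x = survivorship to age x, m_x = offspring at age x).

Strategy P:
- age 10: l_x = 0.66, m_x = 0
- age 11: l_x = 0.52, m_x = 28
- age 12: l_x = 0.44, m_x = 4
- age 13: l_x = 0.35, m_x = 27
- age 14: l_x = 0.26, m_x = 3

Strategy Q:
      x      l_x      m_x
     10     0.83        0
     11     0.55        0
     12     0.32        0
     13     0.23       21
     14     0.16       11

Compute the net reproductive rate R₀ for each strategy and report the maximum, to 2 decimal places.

26.55

Strategy P: R₀ = 0.66×0 + 0.52×28 + 0.44×4 + 0.35×27 + 0.26×3 = 26.5500
Strategy Q: R₀ = 0.83×0 + 0.55×0 + 0.32×0 + 0.23×21 + 0.16×11 = 6.5900
Highest R₀: strategy P with 26.5500.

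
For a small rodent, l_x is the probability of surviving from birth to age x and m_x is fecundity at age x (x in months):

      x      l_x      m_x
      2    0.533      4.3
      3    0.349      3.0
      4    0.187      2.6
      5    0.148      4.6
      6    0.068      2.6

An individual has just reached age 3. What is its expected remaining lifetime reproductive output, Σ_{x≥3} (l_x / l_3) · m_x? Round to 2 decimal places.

l_3 = 0.349. Conditional survival from age 3 to x is l_x / l_3.
  x=3: (0.349/0.349) × 3.0 = 3.0000
  x=4: (0.187/0.349) × 2.6 = 1.3931
  x=5: (0.148/0.349) × 4.6 = 1.9507
  x=6: (0.068/0.349) × 2.6 = 0.5066
Sum = 3.0000 + 1.3931 + 1.9507 + 0.5066 = 6.8504

6.85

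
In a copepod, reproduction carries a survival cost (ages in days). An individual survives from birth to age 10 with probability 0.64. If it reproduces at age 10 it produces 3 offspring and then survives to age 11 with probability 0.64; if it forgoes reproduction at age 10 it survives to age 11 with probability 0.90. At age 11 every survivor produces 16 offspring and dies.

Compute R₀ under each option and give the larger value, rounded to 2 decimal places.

breed at age 10: R₀ = 0.64 × (3 + 0.64 × 16) = 0.64 × 13.2400 = 8.4736
delay to age 11: R₀ = 0.64 × (0.90 × 16) = 0.64 × 14.4000 = 9.2160
Higher: delay to age 11 (9.2160).

9.22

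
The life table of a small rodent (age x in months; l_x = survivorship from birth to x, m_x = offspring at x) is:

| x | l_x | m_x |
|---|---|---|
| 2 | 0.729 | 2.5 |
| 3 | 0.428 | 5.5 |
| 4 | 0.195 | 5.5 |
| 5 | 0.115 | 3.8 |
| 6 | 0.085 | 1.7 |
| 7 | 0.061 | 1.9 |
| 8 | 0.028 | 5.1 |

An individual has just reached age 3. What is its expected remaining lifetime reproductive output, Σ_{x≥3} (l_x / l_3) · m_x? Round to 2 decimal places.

l_3 = 0.428. Conditional survival from age 3 to x is l_x / l_3.
  x=3: (0.428/0.428) × 5.5 = 5.5000
  x=4: (0.195/0.428) × 5.5 = 2.5058
  x=5: (0.115/0.428) × 3.8 = 1.0210
  x=6: (0.085/0.428) × 1.7 = 0.3376
  x=7: (0.061/0.428) × 1.9 = 0.2708
  x=8: (0.028/0.428) × 5.1 = 0.3336
Sum = 5.5000 + 2.5058 + 1.0210 + 0.3376 + 0.2708 + 0.3336 = 9.9689

9.97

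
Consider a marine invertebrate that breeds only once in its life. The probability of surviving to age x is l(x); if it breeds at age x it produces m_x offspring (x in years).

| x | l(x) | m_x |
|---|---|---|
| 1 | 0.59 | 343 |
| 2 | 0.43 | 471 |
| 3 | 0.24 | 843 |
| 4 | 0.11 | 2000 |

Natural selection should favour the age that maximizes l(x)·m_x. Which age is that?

4

Expected offspring if breeding at age x = l(x) × m_x:
  age 1: 0.59 × 343 = 202.370
  age 2: 0.43 × 471 = 202.530
  age 3: 0.24 × 843 = 202.320
  age 4: 0.11 × 2000 = 220.000
Maximum at age 4 (220.000).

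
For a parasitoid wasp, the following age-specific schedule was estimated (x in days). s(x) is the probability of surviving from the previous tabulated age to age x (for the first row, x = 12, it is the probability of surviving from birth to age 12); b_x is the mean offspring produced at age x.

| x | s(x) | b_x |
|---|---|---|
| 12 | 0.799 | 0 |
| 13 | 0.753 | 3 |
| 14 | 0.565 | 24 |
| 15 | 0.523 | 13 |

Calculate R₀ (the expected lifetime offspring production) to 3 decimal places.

12.274

Survivorship from birth: l_x = s_12·s_13·…·s_x.
  l_12 = 0.79900
  l_13 = 0.60165
  l_14 = 0.33993
  l_15 = 0.17778
R₀ = Σ l_x b_x:
  age 12: 0.79900 × 0 = 0.0000
  age 13: 0.60165 × 3 = 1.8050
  age 14: 0.33993 × 24 = 8.1583
  age 15: 0.17778 × 13 = 2.3111
R₀ = 0.0000 + 1.8050 + 8.1583 + 2.3111 = 12.2744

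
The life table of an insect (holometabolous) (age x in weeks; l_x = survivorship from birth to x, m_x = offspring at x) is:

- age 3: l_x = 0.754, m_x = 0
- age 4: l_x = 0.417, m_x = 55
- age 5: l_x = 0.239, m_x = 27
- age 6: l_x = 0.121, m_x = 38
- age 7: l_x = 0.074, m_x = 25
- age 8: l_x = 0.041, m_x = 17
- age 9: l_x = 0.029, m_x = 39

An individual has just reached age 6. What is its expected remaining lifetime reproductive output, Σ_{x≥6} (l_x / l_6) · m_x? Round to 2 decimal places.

l_6 = 0.121. Conditional survival from age 6 to x is l_x / l_6.
  x=6: (0.121/0.121) × 38 = 38.0000
  x=7: (0.074/0.121) × 25 = 15.2893
  x=8: (0.041/0.121) × 17 = 5.7603
  x=9: (0.029/0.121) × 39 = 9.3471
Sum = 38.0000 + 15.2893 + 5.7603 + 9.3471 = 68.3967

68.40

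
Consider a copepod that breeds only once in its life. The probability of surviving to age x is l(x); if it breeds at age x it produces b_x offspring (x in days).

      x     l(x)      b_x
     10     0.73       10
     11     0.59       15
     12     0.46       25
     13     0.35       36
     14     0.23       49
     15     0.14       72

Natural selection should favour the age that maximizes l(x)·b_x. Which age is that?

13

Expected offspring if breeding at age x = l(x) × b_x:
  age 10: 0.73 × 10 = 7.300
  age 11: 0.59 × 15 = 8.850
  age 12: 0.46 × 25 = 11.500
  age 13: 0.35 × 36 = 12.600
  age 14: 0.23 × 49 = 11.270
  age 15: 0.14 × 72 = 10.080
Maximum at age 13 (12.600).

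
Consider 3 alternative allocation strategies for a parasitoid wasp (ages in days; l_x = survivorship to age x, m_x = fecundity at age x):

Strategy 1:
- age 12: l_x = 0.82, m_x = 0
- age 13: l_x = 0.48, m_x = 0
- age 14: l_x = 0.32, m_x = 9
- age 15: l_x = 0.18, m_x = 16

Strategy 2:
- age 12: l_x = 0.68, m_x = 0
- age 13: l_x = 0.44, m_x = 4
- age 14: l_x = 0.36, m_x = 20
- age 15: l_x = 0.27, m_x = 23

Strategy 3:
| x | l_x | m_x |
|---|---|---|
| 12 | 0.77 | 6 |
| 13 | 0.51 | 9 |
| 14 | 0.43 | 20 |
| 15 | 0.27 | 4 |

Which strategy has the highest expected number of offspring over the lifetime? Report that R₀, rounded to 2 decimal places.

18.89

Strategy 1: R₀ = 0.82×0 + 0.48×0 + 0.32×9 + 0.18×16 = 5.7600
Strategy 2: R₀ = 0.68×0 + 0.44×4 + 0.36×20 + 0.27×23 = 15.1700
Strategy 3: R₀ = 0.77×6 + 0.51×9 + 0.43×20 + 0.27×4 = 18.8900
Highest R₀: strategy 3 with 18.8900.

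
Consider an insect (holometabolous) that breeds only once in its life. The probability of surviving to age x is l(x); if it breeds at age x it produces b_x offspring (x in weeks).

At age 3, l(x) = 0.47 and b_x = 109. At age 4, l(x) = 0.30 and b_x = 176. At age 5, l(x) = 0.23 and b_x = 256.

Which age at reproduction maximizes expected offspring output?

5

Expected offspring if breeding at age x = l(x) × b_x:
  age 3: 0.47 × 109 = 51.230
  age 4: 0.30 × 176 = 52.800
  age 5: 0.23 × 256 = 58.880
Maximum at age 5 (58.880).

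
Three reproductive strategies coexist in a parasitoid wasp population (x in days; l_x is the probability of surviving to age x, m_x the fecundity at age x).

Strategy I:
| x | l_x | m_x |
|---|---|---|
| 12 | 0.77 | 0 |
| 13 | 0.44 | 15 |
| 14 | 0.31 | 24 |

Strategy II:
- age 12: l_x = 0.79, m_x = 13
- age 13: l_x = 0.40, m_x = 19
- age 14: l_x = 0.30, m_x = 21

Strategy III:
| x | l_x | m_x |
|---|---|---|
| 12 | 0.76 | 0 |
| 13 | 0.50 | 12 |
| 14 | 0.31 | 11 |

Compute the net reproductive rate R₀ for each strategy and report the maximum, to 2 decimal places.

24.17

Strategy I: R₀ = 0.77×0 + 0.44×15 + 0.31×24 = 14.0400
Strategy II: R₀ = 0.79×13 + 0.40×19 + 0.30×21 = 24.1700
Strategy III: R₀ = 0.76×0 + 0.50×12 + 0.31×11 = 9.4100
Highest R₀: strategy II with 24.1700.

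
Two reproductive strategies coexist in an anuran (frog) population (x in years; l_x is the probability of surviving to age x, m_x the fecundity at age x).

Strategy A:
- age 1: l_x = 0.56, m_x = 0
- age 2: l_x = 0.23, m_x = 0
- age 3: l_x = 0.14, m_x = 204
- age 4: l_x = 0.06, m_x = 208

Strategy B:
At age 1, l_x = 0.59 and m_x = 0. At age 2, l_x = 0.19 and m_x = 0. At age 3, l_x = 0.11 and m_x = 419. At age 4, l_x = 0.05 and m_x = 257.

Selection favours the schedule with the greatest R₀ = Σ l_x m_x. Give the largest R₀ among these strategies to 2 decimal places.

58.94

Strategy A: R₀ = 0.56×0 + 0.23×0 + 0.14×204 + 0.06×208 = 41.0400
Strategy B: R₀ = 0.59×0 + 0.19×0 + 0.11×419 + 0.05×257 = 58.9400
Highest R₀: strategy B with 58.9400.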